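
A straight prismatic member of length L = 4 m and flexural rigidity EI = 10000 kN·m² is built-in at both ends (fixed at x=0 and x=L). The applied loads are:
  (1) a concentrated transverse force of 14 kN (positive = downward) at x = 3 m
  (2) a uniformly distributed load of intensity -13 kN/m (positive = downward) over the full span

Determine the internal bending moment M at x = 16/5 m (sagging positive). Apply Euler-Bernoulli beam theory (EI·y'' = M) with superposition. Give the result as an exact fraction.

M(16/5) = 1361/600 kN·m

Load 1 — point force P=14 kN at a=3 m (b=L-a=1):
  M_1 = Pa²(a+3b)(L-x)/L³ - Pa²b/L²  [x>a] = 14·3²·(3+3·1)·(4-(16/5))/4³ - 14·3²·1/4² = 63/40 kN·m
Load 2 — uniform load w=-13 kN/m over full span:
  M_2 = wLx/2 - wL²/12 - wx²/2 = (-13)·4·(16/5)/2 - (-13)·4²/12 - (-13)·(16/5)²/2 = 52/75 kN·m
Superposition: M = Σ M_i = 1361/600 kN·m ≈ 2.268333 kN·m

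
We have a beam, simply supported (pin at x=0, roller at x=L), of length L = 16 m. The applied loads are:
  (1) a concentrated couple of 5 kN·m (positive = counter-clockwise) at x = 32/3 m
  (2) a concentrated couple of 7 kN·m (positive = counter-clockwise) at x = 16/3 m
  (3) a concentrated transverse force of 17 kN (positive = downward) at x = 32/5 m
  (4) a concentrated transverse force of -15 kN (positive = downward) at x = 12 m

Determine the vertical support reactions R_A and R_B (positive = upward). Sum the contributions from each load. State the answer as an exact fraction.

Load 1 — applied couple M₀=5 kN·m at a=32/3 m (b=L-a=16/3):
  R_A = M₀/L = 5/16 kN
  R_B = -M₀/L = -5/16 kN
Load 2 — applied couple M₀=7 kN·m at a=16/3 m (b=L-a=32/3):
  R_A = M₀/L = 7/16 kN
  R_B = -M₀/L = -7/16 kN
Load 3 — point force P=17 kN at a=32/5 m (b=L-a=48/5):
  R_A = Pb/L = 17·(48/5)/16 = 51/5 kN
  R_B = Pa/L = 17·(32/5)/16 = 34/5 kN
Load 4 — point force P=-15 kN at a=12 m (b=L-a=4):
  R_A = Pb/L = (-15)·4/16 = -15/4 kN
  R_B = Pa/L = (-15)·12/16 = -45/4 kN
Superposition: R_A = 36/5 kN, R_B = -26/5 kN

R_A = 36/5 kN, R_B = -26/5 kN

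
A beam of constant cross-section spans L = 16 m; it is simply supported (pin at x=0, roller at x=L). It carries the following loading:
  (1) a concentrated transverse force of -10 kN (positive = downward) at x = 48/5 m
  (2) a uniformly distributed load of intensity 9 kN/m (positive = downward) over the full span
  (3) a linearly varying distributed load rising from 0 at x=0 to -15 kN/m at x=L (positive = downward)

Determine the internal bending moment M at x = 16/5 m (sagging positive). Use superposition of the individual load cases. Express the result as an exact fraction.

M(16/5) = 1216/25 kN·m

Load 1 — point force P=-10 kN at a=48/5 m (b=L-a=32/5):
  M_1 = Pbx/L  [x≤a] = (-10)·(32/5)·(16/5)/16 = -64/5 kN·m
Load 2 — uniform load w=9 kN/m over full span:
  M_2 = wx(L-x)/2 = 9·(16/5)·(16-(16/5))/2 = 4608/25 kN·m
Load 3 — triangular load w₀=-15 kN/m (0→w₀ over full span):
  M_3 = w₀Lx/6 - w₀x³/(6L) = (-15)·16·(16/5)/6 - (-15)·(16/5)³/(6·16) = -3072/25 kN·m
Superposition: M = Σ M_i = 1216/25 kN·m ≈ 48.640000 kN·m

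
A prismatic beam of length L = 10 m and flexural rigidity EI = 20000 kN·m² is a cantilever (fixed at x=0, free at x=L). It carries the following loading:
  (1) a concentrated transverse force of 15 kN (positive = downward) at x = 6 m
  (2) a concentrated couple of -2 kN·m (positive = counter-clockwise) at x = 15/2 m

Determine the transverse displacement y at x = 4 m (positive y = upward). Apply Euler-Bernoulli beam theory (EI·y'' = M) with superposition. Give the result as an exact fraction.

Load 1 — point force P=15 kN at a=6 m (b=L-a=4):
  y_1 = -Px²(3a-x)/(6EI)  [x≤a] = -15·4²·(3·6-4)/(6·20000) = -7/250 m
Load 2 — applied couple M₀=-2 kN·m at a=15/2 m (b=L-a=5/2):
  y_2 = M₀x²/(2EI)  [x≤a] = (-2)·4²/(2·20000) = -1/1250 m
Superposition: y = Σ y_i = -18/625 m ≈ -0.028800 m

y(4) = -18/625 m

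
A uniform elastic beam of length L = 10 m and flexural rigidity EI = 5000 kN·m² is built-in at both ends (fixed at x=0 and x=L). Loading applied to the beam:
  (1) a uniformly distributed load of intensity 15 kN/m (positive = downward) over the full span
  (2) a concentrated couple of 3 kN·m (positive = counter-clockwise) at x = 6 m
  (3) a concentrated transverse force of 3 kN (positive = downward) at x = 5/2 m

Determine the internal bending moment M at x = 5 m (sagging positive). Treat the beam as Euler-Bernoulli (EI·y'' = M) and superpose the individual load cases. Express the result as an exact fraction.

Load 1 — uniform load w=15 kN/m over full span:
  M_1 = wLx/2 - wL²/12 - wx²/2 = 15·10·5/2 - 15·10²/12 - 15·5²/2 = 125/2 kN·m
Load 2 — applied couple M₀=3 kN·m at a=6 m (b=L-a=4):
  M_2 = R_Ax - M_A  [x≤a] with R_A=54/125, M_A=24/25 = (54/125)·5 - (24/25) = 6/5 kN·m
Load 3 — point force P=3 kN at a=5/2 m (b=L-a=15/2):
  M_3 = Pa²(a+3b)(L-x)/L³ - Pa²b/L²  [x>a] = 3·(5/2)²·((5/2)+3·(15/2))·(10-5)/10³ - 3·(5/2)²·(15/2)/10² = 15/16 kN·m
Superposition: M = Σ M_i = 5171/80 kN·m ≈ 64.637500 kN·m

M(5) = 5171/80 kN·m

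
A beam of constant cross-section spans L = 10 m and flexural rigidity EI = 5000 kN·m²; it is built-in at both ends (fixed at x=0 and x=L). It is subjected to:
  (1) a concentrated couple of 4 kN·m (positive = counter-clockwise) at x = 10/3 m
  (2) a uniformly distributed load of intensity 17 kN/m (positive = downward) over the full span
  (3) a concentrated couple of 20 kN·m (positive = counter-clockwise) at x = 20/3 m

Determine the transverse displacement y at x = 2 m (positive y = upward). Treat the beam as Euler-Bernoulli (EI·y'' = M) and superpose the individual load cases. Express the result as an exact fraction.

y(2) = -119/3125 m

Load 1 — applied couple M₀=4 kN·m at a=10/3 m (b=L-a=20/3):
  y_1 = (R_Ax³/6 - M_Ax²/2)/EI  [x≤a] with R_A=8/15, M_A=0 = ((8/15)·2³/6 - 0·2²/2)/5000 = 4/28125 m
Load 2 — uniform load w=17 kN/m over full span:
  y_2 = -wx²(L-x)²/(24EI) = -17·2²·(10-2)²/(24·5000) = -68/1875 m
Load 3 — applied couple M₀=20 kN·m at a=20/3 m (b=L-a=10/3):
  y_3 = (R_Ax³/6 - M_Ax²/2)/EI  [x≤a] with R_A=8/3, M_A=20/3 = ((8/3)·2³/6 - (20/3)·2²/2)/5000 = -11/5625 m
Superposition: y = Σ y_i = -119/3125 m ≈ -0.038080 m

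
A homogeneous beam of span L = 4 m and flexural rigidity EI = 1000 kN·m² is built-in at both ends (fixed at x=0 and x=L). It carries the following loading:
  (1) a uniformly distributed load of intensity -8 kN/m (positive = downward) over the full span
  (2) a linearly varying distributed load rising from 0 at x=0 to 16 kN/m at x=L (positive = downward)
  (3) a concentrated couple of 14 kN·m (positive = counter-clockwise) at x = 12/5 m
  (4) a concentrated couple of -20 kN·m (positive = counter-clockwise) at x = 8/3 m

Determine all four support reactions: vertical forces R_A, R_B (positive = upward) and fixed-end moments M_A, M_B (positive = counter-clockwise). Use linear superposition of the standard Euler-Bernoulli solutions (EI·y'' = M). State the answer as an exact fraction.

R_A = -602/75 kN, M_A = -108/25 kN·m, R_B = 602/75 kN, M_B = -34/75 kN·m

Load 1 — uniform load w=-8 kN/m over full span:
  R_A = wL/2 = (-8)·4/2 = -16 kN
  M_A = wL²/12 = (-8)·4²/12 = -32/3 kN·m
  R_B = wL/2 = (-8)·4/2 = -16 kN
  M_B = -wL²/12 = -(-8)·4²/12 = 32/3 kN·m
Load 2 — triangular load w₀=16 kN/m (0→w₀ over full span):
  R_A = 3w₀L/20 = 3·16·4/20 = 48/5 kN
  M_A = w₀L²/30 = 16·4²/30 = 128/15 kN·m
  R_B = 7w₀L/20 = 7·16·4/20 = 112/5 kN
  M_B = -w₀L²/20 = -16·4²/20 = -64/5 kN·m
Load 3 — applied couple M₀=14 kN·m at a=12/5 m (b=L-a=8/5):
  R_A = 6M₀ab/L³ = 6·14·(12/5)·(8/5)/4³ = 126/25 kN
  M_A = M₀b(2a-b)/L² = 14·(8/5)·(2·(12/5)-(8/5))/4² = 112/25 kN·m
  R_B = -6M₀ab/L³ = -6·14·(12/5)·(8/5)/4³ = -126/25 kN
  M_B = M₀a(2b-a)/L² = 14·(12/5)·(2·(8/5)-(12/5))/4² = 42/25 kN·m
Load 4 — applied couple M₀=-20 kN·m at a=8/3 m (b=L-a=4/3):
  R_A = 6M₀ab/L³ = 6·(-20)·(8/3)·(4/3)/4³ = -20/3 kN
  M_A = M₀b(2a-b)/L² = (-20)·(4/3)·(2·(8/3)-(4/3))/4² = -20/3 kN·m
  R_B = -6M₀ab/L³ = -6·(-20)·(8/3)·(4/3)/4³ = 20/3 kN
  M_B = M₀a(2b-a)/L² = (-20)·(8/3)·(2·(4/3)-(8/3))/4² = 0 kN·m
Superposition: R_A = -602/75 kN, M_A = -108/25 kN·m, R_B = 602/75 kN, M_B = -34/75 kN·m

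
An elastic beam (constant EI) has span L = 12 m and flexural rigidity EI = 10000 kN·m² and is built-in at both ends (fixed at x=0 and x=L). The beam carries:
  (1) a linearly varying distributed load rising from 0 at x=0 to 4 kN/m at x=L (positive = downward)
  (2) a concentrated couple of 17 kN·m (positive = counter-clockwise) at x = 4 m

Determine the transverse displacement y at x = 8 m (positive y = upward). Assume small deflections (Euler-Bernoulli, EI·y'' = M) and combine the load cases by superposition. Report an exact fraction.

Load 1 — triangular load w₀=4 kN/m (0→w₀ over full span):
  y_1 = -w₀x²(L-x)²(x+2L)/(120LEI) = -4·8²·(12-8)²·(8+2·12)/(120·12·10000) = -256/28125 m
Load 2 — applied couple M₀=17 kN·m at a=4 m (b=L-a=8):
  y_2 = (R_Ax³/6 - M_Ax²/2 - M₀(x-a)²/2)/EI  [x>a] with R_A=17/9, M_A=0 = ((17/9)·8³/6 - 0·8²/2 - 17·(8-4)²/2)/10000 = 17/6750 m
Superposition: y = Σ y_i = -1111/168750 m ≈ -0.006584 m

y(8) = -1111/168750 m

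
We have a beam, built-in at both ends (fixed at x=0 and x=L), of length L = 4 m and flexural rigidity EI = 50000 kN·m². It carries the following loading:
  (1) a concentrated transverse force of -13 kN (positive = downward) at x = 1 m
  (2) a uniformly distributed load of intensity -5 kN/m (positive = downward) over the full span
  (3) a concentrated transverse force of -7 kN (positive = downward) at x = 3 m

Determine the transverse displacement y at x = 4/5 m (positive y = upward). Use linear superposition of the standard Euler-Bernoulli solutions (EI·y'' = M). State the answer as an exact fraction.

Load 1 — point force P=-13 kN at a=1 m (b=L-a=3):
  y_1 = -Pb²x²(3aL-(3a+b)x)/(6L³EI)  [x≤a] = -(-13)·3²·(4/5)²·(3·1·4-(3·1+3)·(4/5))/(6·4³·50000) = 351/12500000 m
Load 2 — uniform load w=-5 kN/m over full span:
  y_2 = -wx²(L-x)²/(24EI) = -(-5)·(4/5)²·(4-(4/5))²/(24·50000) = 32/1171875 m
Load 3 — point force P=-7 kN at a=3 m (b=L-a=1):
  y_3 = -Pb²x²(3aL-(3a+b)x)/(6L³EI)  [x≤a] = -(-7)·1²·(4/5)²·(3·3·4-(3·3+1)·(4/5))/(6·4³·50000) = 49/7500000 m
Superposition: y = Σ y_i = 387/6250000 m ≈ 0.000062 m

y(4/5) = 387/6250000 m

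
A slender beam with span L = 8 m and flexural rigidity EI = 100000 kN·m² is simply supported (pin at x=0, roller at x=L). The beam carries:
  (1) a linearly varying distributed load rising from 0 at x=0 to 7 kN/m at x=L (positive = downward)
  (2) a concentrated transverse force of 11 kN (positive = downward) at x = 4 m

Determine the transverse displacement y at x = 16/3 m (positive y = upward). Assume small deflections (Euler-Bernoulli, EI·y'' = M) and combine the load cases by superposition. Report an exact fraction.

Load 1 — triangular load w₀=7 kN/m (0→w₀ over full span):
  y_1 = -w₀x(7L⁴-10L²x²+3x⁴)/(360LEI) = -7·(16/3)·(7·8⁴-10·8²·(16/3)²+3·(16/3)⁴)/(360·8·100000) = -3808/2278125 m
Load 2 — point force P=11 kN at a=4 m (b=L-a=4):
  y_2 = -Pa(L-x)(2Lx-a²-x²)/(6LEI)  [x>a] = -11·4·(8-(16/3))·(2·8·(16/3)-4²-(16/3)²)/(6·8·100000) = -253/253125 m
Superposition: y = Σ y_i = -1217/455625 m ≈ -0.002671 m

y(16/3) = -1217/455625 m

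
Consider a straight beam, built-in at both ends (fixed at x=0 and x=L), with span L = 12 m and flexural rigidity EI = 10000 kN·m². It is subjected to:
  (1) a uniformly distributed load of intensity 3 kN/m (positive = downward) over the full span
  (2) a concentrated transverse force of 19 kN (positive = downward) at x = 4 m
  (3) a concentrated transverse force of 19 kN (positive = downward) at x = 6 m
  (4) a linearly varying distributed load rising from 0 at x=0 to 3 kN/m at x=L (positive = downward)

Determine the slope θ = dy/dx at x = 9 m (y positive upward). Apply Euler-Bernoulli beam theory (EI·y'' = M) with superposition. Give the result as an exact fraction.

Load 1 — uniform load w=3 kN/m over full span:
  θ_1 = -wx(L-x)(L-2x)/(12EI) = -3·9·(12-9)·(12-2·9)/(12·10000) = 81/20000 rad
Load 2 — point force P=19 kN at a=4 m (b=L-a=8):
  θ_2 = Pa²(L-x)(2bL-(3b+a)(L-x))/(2L³EI)  [x>a] = 19·4²·(12-9)·(2·8·12-(3·8+4)·(12-9))/(2·12³·10000) = 57/20000 rad
Load 3 — point force P=19 kN at a=6 m (b=L-a=6):
  θ_3 = Pa²(L-x)(2bL-(3b+a)(L-x))/(2L³EI)  [x>a] = 19·6²·(12-9)·(2·6·12-(3·6+6)·(12-9))/(2·12³·10000) = 171/40000 rad
Load 4 — triangular load w₀=3 kN/m (0→w₀ over full span):
  θ_4 = -w₀(2x(L-x)(L-2x)(x+2L)+x²(L-x)²)/(120LEI) = -3·(2·9·(12-9)·(12-2·9)·(9+2·12)+9²·(12-9)²)/(120·12·10000) = 3321/1600000 rad
Superposition: θ = Σ θ_i = 21201/1600000 rad ≈ 0.013251 rad

θ(9) = 21201/1600000 rad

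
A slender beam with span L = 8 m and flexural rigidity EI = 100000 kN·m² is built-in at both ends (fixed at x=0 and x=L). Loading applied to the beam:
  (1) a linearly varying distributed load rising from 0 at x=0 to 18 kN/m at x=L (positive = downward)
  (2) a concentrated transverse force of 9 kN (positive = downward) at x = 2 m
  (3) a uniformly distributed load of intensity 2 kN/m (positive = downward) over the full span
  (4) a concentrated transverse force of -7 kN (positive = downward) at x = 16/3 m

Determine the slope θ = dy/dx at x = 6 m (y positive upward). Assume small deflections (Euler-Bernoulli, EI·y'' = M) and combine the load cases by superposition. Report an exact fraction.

Load 1 — triangular load w₀=18 kN/m (0→w₀ over full span):
  θ_1 = -w₀(2x(L-x)(L-2x)(x+2L)+x²(L-x)²)/(120LEI) = -18·(2·6·(8-6)·(8-2·6)·(6+2·8)+6²·(8-6)²)/(120·8·100000) = 369/1000000 rad
Load 2 — point force P=9 kN at a=2 m (b=L-a=6):
  θ_2 = Pa²(L-x)(2bL-(3b+a)(L-x))/(2L³EI)  [x>a] = 9·2²·(8-6)·(2·6·8-(3·6+2)·(8-6))/(2·8³·100000) = 63/1600000 rad
Load 3 — uniform load w=2 kN/m over full span:
  θ_3 = -wx(L-x)(L-2x)/(12EI) = -2·6·(8-6)·(8-2·6)/(12·100000) = 1/12500 rad
Load 4 — point force P=-7 kN at a=16/3 m (b=L-a=8/3):
  θ_4 = Pa²(L-x)(2bL-(3b+a)(L-x))/(2L³EI)  [x>a] = (-7)·(16/3)²·(8-6)·(2·(8/3)·8-(3·(8/3)+(16/3))·(8-6))/(2·8³·100000) = -7/112500 rad
Superposition: θ = Σ θ_i = 30683/72000000 rad ≈ 0.000426 rad

θ(6) = 30683/72000000 rad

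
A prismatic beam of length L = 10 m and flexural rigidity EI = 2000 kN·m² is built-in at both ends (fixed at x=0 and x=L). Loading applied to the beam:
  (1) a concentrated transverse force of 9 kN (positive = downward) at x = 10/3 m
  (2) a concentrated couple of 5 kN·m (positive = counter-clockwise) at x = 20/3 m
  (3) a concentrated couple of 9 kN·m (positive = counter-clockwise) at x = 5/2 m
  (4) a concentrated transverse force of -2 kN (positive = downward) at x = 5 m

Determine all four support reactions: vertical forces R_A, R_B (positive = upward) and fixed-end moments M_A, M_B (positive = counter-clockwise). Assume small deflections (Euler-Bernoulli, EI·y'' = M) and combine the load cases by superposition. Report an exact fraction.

Load 1 — point force P=9 kN at a=10/3 m (b=L-a=20/3):
  R_A = Pb²(3a+b)/L³ = 9·(20/3)²·(3·(10/3)+(20/3))/10³ = 20/3 kN
  M_A = Pab²/L² = 9·(10/3)·(20/3)²/10² = 40/3 kN·m
  R_B = Pa²(a+3b)/L³ = 9·(10/3)²·((10/3)+3·(20/3))/10³ = 7/3 kN
  M_B = -Pa²b/L² = -9·(10/3)²·(20/3)/10² = -20/3 kN·m
Load 2 — applied couple M₀=5 kN·m at a=20/3 m (b=L-a=10/3):
  R_A = 6M₀ab/L³ = 6·5·(20/3)·(10/3)/10³ = 2/3 kN
  M_A = M₀b(2a-b)/L² = 5·(10/3)·(2·(20/3)-(10/3))/10² = 5/3 kN·m
  R_B = -6M₀ab/L³ = -6·5·(20/3)·(10/3)/10³ = -2/3 kN
  M_B = M₀a(2b-a)/L² = 5·(20/3)·(2·(10/3)-(20/3))/10² = 0 kN·m
Load 3 — applied couple M₀=9 kN·m at a=5/2 m (b=L-a=15/2):
  R_A = 6M₀ab/L³ = 6·9·(5/2)·(15/2)/10³ = 81/80 kN
  M_A = M₀b(2a-b)/L² = 9·(15/2)·(2·(5/2)-(15/2))/10² = -27/16 kN·m
  R_B = -6M₀ab/L³ = -6·9·(5/2)·(15/2)/10³ = -81/80 kN
  M_B = M₀a(2b-a)/L² = 9·(5/2)·(2·(15/2)-(5/2))/10² = 45/16 kN·m
Load 4 — point force P=-2 kN at a=5 m (b=L-a=5):
  R_A = Pb²(3a+b)/L³ = (-2)·5²·(3·5+5)/10³ = -1 kN
  M_A = Pab²/L² = (-2)·5·5²/10² = -5/2 kN·m
  R_B = Pa²(a+3b)/L³ = (-2)·5²·(5+3·5)/10³ = -1 kN
  M_B = -Pa²b/L² = -(-2)·5²·5/10² = 5/2 kN·m
Superposition: R_A = 1763/240 kN, M_A = 173/16 kN·m, R_B = -83/240 kN, M_B = -65/48 kN·m

R_A = 1763/240 kN, M_A = 173/16 kN·m, R_B = -83/240 kN, M_B = -65/48 kN·m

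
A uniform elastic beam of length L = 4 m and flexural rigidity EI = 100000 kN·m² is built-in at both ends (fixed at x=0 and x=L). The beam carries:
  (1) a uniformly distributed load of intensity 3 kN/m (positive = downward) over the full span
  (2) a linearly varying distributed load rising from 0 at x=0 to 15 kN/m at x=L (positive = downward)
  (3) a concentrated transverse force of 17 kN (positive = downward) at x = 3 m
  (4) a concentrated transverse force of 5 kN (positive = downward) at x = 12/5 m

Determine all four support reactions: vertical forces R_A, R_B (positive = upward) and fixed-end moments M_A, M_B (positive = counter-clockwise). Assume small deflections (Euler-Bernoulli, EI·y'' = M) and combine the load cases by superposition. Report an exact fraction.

Load 1 — uniform load w=3 kN/m over full span:
  R_A = wL/2 = 3·4/2 = 6 kN
  M_A = wL²/12 = 3·4²/12 = 4 kN·m
  R_B = wL/2 = 3·4/2 = 6 kN
  M_B = -wL²/12 = -3·4²/12 = -4 kN·m
Load 2 — triangular load w₀=15 kN/m (0→w₀ over full span):
  R_A = 3w₀L/20 = 3·15·4/20 = 9 kN
  M_A = w₀L²/30 = 15·4²/30 = 8 kN·m
  R_B = 7w₀L/20 = 7·15·4/20 = 21 kN
  M_B = -w₀L²/20 = -15·4²/20 = -12 kN·m
Load 3 — point force P=17 kN at a=3 m (b=L-a=1):
  R_A = Pb²(3a+b)/L³ = 17·1²·(3·3+1)/4³ = 85/32 kN
  M_A = Pab²/L² = 17·3·1²/4² = 51/16 kN·m
  R_B = Pa²(a+3b)/L³ = 17·3²·(3+3·1)/4³ = 459/32 kN
  M_B = -Pa²b/L² = -17·3²·1/4² = -153/16 kN·m
Load 4 — point force P=5 kN at a=12/5 m (b=L-a=8/5):
  R_A = Pb²(3a+b)/L³ = 5·(8/5)²·(3·(12/5)+(8/5))/4³ = 44/25 kN
  M_A = Pab²/L² = 5·(12/5)·(8/5)²/4² = 48/25 kN·m
  R_B = Pa²(a+3b)/L³ = 5·(12/5)²·((12/5)+3·(8/5))/4³ = 81/25 kN
  M_B = -Pa²b/L² = -5·(12/5)²·(8/5)/4² = -72/25 kN·m
Superposition: R_A = 15533/800 kN, M_A = 6843/400 kN·m, R_B = 35667/800 kN, M_B = -11377/400 kN·m

R_A = 15533/800 kN, M_A = 6843/400 kN·m, R_B = 35667/800 kN, M_B = -11377/400 kN·m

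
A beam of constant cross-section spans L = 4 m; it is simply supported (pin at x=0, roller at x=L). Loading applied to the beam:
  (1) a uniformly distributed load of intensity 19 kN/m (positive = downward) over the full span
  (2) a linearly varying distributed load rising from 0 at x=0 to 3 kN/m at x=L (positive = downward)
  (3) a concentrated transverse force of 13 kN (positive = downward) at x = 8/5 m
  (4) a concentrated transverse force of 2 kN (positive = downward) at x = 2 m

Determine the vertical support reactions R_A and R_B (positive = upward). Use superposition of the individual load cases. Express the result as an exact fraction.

R_A = 244/5 kN, R_B = 241/5 kN

Load 1 — uniform load w=19 kN/m over full span:
  R_A = wL/2 = 19·4/2 = 38 kN
  R_B = wL/2 = 19·4/2 = 38 kN
Load 2 — triangular load w₀=3 kN/m (0→w₀ over full span):
  R_A = w₀L/6 = 3·4/6 = 2 kN
  R_B = w₀L/3 = 3·4/3 = 4 kN
Load 3 — point force P=13 kN at a=8/5 m (b=L-a=12/5):
  R_A = Pb/L = 13·(12/5)/4 = 39/5 kN
  R_B = Pa/L = 13·(8/5)/4 = 26/5 kN
Load 4 — point force P=2 kN at a=2 m (b=L-a=2):
  R_A = Pb/L = 2·2/4 = 1 kN
  R_B = Pa/L = 2·2/4 = 1 kN
Superposition: R_A = 244/5 kN, R_B = 241/5 kN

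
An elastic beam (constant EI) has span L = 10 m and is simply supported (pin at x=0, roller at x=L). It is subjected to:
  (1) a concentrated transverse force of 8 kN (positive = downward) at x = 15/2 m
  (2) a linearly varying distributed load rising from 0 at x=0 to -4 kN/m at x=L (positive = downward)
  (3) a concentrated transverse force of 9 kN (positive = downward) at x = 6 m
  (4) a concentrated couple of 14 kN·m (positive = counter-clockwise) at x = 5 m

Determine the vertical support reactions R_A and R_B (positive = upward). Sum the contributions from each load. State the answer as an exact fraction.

R_A = 1/3 kN, R_B = -10/3 kN

Load 1 — point force P=8 kN at a=15/2 m (b=L-a=5/2):
  R_A = Pb/L = 8·(5/2)/10 = 2 kN
  R_B = Pa/L = 8·(15/2)/10 = 6 kN
Load 2 — triangular load w₀=-4 kN/m (0→w₀ over full span):
  R_A = w₀L/6 = (-4)·10/6 = -20/3 kN
  R_B = w₀L/3 = (-4)·10/3 = -40/3 kN
Load 3 — point force P=9 kN at a=6 m (b=L-a=4):
  R_A = Pb/L = 9·4/10 = 18/5 kN
  R_B = Pa/L = 9·6/10 = 27/5 kN
Load 4 — applied couple M₀=14 kN·m at a=5 m (b=L-a=5):
  R_A = M₀/L = 14/10 = 7/5 kN
  R_B = -M₀/L = -14/10 = -7/5 kN
Superposition: R_A = 1/3 kN, R_B = -10/3 kN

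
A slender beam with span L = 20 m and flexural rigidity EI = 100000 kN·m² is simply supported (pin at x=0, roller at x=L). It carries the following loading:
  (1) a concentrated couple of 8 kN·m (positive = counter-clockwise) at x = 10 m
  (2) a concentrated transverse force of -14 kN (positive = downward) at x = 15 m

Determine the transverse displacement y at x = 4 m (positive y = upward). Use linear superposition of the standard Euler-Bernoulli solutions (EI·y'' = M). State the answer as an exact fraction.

y(4) = 12229/1500000 m

Load 1 — applied couple M₀=8 kN·m at a=10 m (b=L-a=10):
  y_1 = (M₀x³/(6L)+C₁x)/EI  [x≤a] with C₁=M₀(3b²-L²)/(6L)=-20/3 = (8·4³/(6·20)+(-20/3)·4)/100000 = -7/31250 m
Load 2 — point force P=-14 kN at a=15 m (b=L-a=5):
  y_2 = -Pbx(L²-b²-x²)/(6LEI)  [x≤a] = -(-14)·5·4·(20²-5²-4²)/(6·20·100000) = 2513/300000 m
Superposition: y = Σ y_i = 12229/1500000 m ≈ 0.008153 m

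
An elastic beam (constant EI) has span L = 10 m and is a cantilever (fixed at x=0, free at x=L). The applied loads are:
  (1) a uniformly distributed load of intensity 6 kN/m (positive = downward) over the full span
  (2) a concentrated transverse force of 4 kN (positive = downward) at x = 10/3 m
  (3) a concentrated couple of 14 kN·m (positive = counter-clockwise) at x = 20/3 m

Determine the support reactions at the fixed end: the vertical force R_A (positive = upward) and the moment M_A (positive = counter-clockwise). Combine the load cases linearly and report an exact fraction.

R_A = 64 kN, M_A = 898/3 kN·m

Load 1 — uniform load w=6 kN/m over full span:
  R_A = wL = 6·10 = 60 kN
  M_A = wL²/2 = 6·10²/2 = 300 kN·m
Load 2 — point force P=4 kN at a=10/3 m (b=L-a=20/3):
  R_A = P = 4 kN
  M_A = Pa = 4·(10/3) = 40/3 kN·m
Load 3 — applied couple M₀=14 kN·m at a=20/3 m (b=L-a=10/3):
  R_A = 0 kN
  M_A = -M₀ = -14 kN·m
Superposition: R_A = 64 kN, M_A = 898/3 kN·m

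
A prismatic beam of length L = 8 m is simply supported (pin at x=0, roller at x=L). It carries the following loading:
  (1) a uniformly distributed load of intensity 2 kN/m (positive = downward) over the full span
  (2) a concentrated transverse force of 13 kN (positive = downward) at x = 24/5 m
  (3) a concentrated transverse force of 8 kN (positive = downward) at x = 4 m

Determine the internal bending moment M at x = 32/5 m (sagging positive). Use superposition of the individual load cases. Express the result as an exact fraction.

M(32/5) = 728/25 kN·m

Load 1 — uniform load w=2 kN/m over full span:
  M_1 = wx(L-x)/2 = 2·(32/5)·(8-(32/5))/2 = 256/25 kN·m
Load 2 — point force P=13 kN at a=24/5 m (b=L-a=16/5):
  M_2 = Pa(L-x)/L  [x>a] = 13·(24/5)·(8-(32/5))/8 = 312/25 kN·m
Load 3 — point force P=8 kN at a=4 m (b=L-a=4):
  M_3 = Pa(L-x)/L  [x>a] = 8·4·(8-(32/5))/8 = 32/5 kN·m
Superposition: M = Σ M_i = 728/25 kN·m ≈ 29.120000 kN·m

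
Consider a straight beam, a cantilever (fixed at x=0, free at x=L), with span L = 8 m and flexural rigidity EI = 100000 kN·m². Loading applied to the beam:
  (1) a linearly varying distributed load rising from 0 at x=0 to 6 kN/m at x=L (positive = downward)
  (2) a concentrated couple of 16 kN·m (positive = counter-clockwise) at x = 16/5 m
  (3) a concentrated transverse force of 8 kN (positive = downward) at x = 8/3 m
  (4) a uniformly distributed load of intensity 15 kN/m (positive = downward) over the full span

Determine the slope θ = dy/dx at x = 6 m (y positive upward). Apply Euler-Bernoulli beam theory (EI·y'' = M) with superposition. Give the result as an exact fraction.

θ(6) = -145237/9000000 rad

Load 1 — triangular load w₀=6 kN/m (0→w₀ over full span):
  θ_1 = (w₀Lx²/4-w₀L²x/3-w₀x⁴/(24L))/EI = (6·8·6²/4-6·8²·6/3-6·6⁴/(24·8))/100000 = -753/200000 rad
Load 2 — applied couple M₀=16 kN·m at a=16/5 m (b=L-a=24/5):
  θ_2 = M₀a/EI  [x>a] = 16·(16/5)/100000 = 8/15625 rad
Load 3 — point force P=8 kN at a=8/3 m (b=L-a=16/3):
  θ_3 = -Pa²/(2EI)  [x>a] = -8·(8/3)²/(2·100000) = -8/28125 rad
Load 4 — uniform load w=15 kN/m over full span:
  θ_4 = -wx(x²-3Lx+3L²)/(6EI) = -15·6·(6²-3·8·6+3·8²)/(6·100000) = -63/5000 rad
Superposition: θ = Σ θ_i = -145237/9000000 rad ≈ -0.016137 rad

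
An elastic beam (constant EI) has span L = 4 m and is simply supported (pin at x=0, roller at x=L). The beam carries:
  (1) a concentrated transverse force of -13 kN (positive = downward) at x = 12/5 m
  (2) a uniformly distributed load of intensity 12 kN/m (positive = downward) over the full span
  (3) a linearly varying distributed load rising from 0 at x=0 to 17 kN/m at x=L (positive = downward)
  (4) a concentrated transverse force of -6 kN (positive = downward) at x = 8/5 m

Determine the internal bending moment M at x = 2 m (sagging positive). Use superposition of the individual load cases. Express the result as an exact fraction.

M(2) = 129/5 kN·m

Load 1 — point force P=-13 kN at a=12/5 m (b=L-a=8/5):
  M_1 = Pbx/L  [x≤a] = (-13)·(8/5)·2/4 = -52/5 kN·m
Load 2 — uniform load w=12 kN/m over full span:
  M_2 = wx(L-x)/2 = 12·2·(4-2)/2 = 24 kN·m
Load 3 — triangular load w₀=17 kN/m (0→w₀ over full span):
  M_3 = w₀Lx/6 - w₀x³/(6L) = 17·4·2/6 - 17·2³/(6·4) = 17 kN·m
Load 4 — point force P=-6 kN at a=8/5 m (b=L-a=12/5):
  M_4 = Pa(L-x)/L  [x>a] = (-6)·(8/5)·(4-2)/4 = -24/5 kN·m
Superposition: M = Σ M_i = 129/5 kN·m ≈ 25.800000 kN·m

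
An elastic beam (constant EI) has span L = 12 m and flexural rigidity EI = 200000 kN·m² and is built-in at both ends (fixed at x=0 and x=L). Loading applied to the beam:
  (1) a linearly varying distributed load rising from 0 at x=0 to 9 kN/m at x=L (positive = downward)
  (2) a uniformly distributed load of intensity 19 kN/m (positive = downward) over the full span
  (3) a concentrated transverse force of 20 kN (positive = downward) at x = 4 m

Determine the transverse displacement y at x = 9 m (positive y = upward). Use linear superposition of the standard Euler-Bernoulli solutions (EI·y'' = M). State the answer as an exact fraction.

y(9) = -376391/96000000 m

Load 1 — triangular load w₀=9 kN/m (0→w₀ over full span):
  y_1 = -w₀x²(L-x)²(x+2L)/(120LEI) = -9·9²·(12-9)²·(9+2·12)/(120·12·200000) = -24057/32000000 m
Load 2 — uniform load w=19 kN/m over full span:
  y_2 = -wx²(L-x)²/(24EI) = -19·9²·(12-9)²/(24·200000) = -4617/1600000 m
Load 3 — point force P=20 kN at a=4 m (b=L-a=8):
  y_3 = -Pa²(L-x)²(3bL-(3b+a)(L-x))/(6L³EI)  [x>a] = -20·4²·(12-9)²·(3·8·12-(3·8+4)·(12-9))/(6·12³·200000) = -17/60000 m
Superposition: y = Σ y_i = -376391/96000000 m ≈ -0.003921 m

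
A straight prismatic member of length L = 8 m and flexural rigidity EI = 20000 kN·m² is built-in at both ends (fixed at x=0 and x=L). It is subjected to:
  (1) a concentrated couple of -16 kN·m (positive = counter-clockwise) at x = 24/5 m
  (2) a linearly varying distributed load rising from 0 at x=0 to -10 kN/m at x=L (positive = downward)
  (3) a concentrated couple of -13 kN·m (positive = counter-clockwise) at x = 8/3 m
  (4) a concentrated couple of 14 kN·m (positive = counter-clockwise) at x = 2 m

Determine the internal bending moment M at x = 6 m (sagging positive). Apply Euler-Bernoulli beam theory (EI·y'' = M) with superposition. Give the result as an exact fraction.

M(6) = -1667/1200 kN·m

Load 1 — applied couple M₀=-16 kN·m at a=24/5 m (b=L-a=16/5):
  M_1 = R_Ax - M_A - M₀  [x>a] with R_A=-72/25, M_A=-128/25 = (-72/25)·6 - (-128/25) - (-16) = 96/25 kN·m
Load 2 — triangular load w₀=-10 kN/m (0→w₀ over full span):
  M_2 = 3w₀Lx/20 - w₀L²/30 - w₀x³/(6L) = 3·(-10)·8·6/20 - (-10)·8²/30 - (-10)·6³/(6·8) = -17/3 kN·m
Load 3 — applied couple M₀=-13 kN·m at a=8/3 m (b=L-a=16/3):
  M_3 = R_Ax - M_A - M₀  [x>a] with R_A=-13/6, M_A=0 = (-13/6)·6 - 0 - (-13) = 0 kN·m
Load 4 — applied couple M₀=14 kN·m at a=2 m (b=L-a=6):
  M_4 = R_Ax - M_A - M₀  [x>a] with R_A=63/32, M_A=-21/8 = (63/32)·6 - (-21/8) - 14 = 7/16 kN·m
Superposition: M = Σ M_i = -1667/1200 kN·m ≈ -1.389167 kN·m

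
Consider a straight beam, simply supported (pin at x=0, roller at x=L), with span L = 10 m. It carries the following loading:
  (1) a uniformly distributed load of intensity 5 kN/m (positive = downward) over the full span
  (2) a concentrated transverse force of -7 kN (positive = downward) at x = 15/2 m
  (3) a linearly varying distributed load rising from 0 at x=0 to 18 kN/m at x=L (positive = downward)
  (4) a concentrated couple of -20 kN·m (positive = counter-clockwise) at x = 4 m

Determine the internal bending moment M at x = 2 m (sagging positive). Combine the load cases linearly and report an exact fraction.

M(2) = 901/10 kN·m

Load 1 — uniform load w=5 kN/m over full span:
  M_1 = wx(L-x)/2 = 5·2·(10-2)/2 = 40 kN·m
Load 2 — point force P=-7 kN at a=15/2 m (b=L-a=5/2):
  M_2 = Pbx/L  [x≤a] = (-7)·(5/2)·2/10 = -7/2 kN·m
Load 3 — triangular load w₀=18 kN/m (0→w₀ over full span):
  M_3 = w₀Lx/6 - w₀x³/(6L) = 18·10·2/6 - 18·2³/(6·10) = 288/5 kN·m
Load 4 — applied couple M₀=-20 kN·m at a=4 m (b=L-a=6):
  M_4 = M₀x/L  [x≤a] = (-20)·2/10 = -4 kN·m
Superposition: M = Σ M_i = 901/10 kN·m ≈ 90.100000 kN·m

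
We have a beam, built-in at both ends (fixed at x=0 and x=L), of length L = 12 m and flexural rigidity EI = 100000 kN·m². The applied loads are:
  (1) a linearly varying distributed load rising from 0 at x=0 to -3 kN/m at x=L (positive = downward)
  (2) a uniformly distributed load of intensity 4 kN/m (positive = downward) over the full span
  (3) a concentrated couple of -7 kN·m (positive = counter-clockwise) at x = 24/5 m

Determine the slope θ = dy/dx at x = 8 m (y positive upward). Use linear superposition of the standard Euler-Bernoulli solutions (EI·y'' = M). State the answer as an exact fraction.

Load 1 — triangular load w₀=-3 kN/m (0→w₀ over full span):
  θ_1 = -w₀(2x(L-x)(L-2x)(x+2L)+x²(L-x)²)/(120LEI) = -(-3)·(2·8·(12-8)·(12-2·8)·(8+2·12)+8²·(12-8)²)/(120·12·100000) = -7/46875 rad
Load 2 — uniform load w=4 kN/m over full span:
  θ_2 = -wx(L-x)(L-2x)/(12EI) = -4·8·(12-8)·(12-2·8)/(12·100000) = 4/9375 rad
Load 3 — applied couple M₀=-7 kN·m at a=24/5 m (b=L-a=36/5):
  θ_3 = (R_Ax²/2 - M_Ax - M₀(x-a))/EI  [x>a] with R_A=-21/25, M_A=-21/25 = ((-21/25)·8²/2 - (-21/25)·8 - (-7)·(8-(24/5)))/100000 = 7/312500 rad
Superposition: θ = Σ θ_i = 281/937500 rad ≈ 0.000300 rad

θ(8) = 281/937500 rad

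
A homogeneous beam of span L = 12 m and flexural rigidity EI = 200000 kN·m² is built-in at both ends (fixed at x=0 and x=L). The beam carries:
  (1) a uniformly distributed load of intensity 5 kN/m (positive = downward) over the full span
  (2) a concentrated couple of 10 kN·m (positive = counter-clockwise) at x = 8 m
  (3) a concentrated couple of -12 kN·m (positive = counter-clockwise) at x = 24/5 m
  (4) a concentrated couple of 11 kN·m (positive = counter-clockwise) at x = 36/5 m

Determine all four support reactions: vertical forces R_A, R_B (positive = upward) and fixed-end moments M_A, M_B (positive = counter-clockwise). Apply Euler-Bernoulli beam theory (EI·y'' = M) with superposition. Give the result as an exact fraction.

R_A = 6973/225 kN, M_A = 4906/75 kN·m, R_B = 6527/225 kN, M_B = -1563/25 kN·m

Load 1 — uniform load w=5 kN/m over full span:
  R_A = wL/2 = 5·12/2 = 30 kN
  M_A = wL²/12 = 5·12²/12 = 60 kN·m
  R_B = wL/2 = 5·12/2 = 30 kN
  M_B = -wL²/12 = -5·12²/12 = -60 kN·m
Load 2 — applied couple M₀=10 kN·m at a=8 m (b=L-a=4):
  R_A = 6M₀ab/L³ = 6·10·8·4/12³ = 10/9 kN
  M_A = M₀b(2a-b)/L² = 10·4·(2·8-4)/12² = 10/3 kN·m
  R_B = -6M₀ab/L³ = -6·10·8·4/12³ = -10/9 kN
  M_B = M₀a(2b-a)/L² = 10·8·(2·4-8)/12² = 0 kN·m
Load 3 — applied couple M₀=-12 kN·m at a=24/5 m (b=L-a=36/5):
  R_A = 6M₀ab/L³ = 6·(-12)·(24/5)·(36/5)/12³ = -36/25 kN
  M_A = M₀b(2a-b)/L² = (-12)·(36/5)·(2·(24/5)-(36/5))/12² = -36/25 kN·m
  R_B = -6M₀ab/L³ = -6·(-12)·(24/5)·(36/5)/12³ = 36/25 kN
  M_B = M₀a(2b-a)/L² = (-12)·(24/5)·(2·(36/5)-(24/5))/12² = -96/25 kN·m
Load 4 — applied couple M₀=11 kN·m at a=36/5 m (b=L-a=24/5):
  R_A = 6M₀ab/L³ = 6·11·(36/5)·(24/5)/12³ = 33/25 kN
  M_A = M₀b(2a-b)/L² = 11·(24/5)·(2·(36/5)-(24/5))/12² = 88/25 kN·m
  R_B = -6M₀ab/L³ = -6·11·(36/5)·(24/5)/12³ = -33/25 kN
  M_B = M₀a(2b-a)/L² = 11·(36/5)·(2·(24/5)-(36/5))/12² = 33/25 kN·m
Superposition: R_A = 6973/225 kN, M_A = 4906/75 kN·m, R_B = 6527/225 kN, M_B = -1563/25 kN·m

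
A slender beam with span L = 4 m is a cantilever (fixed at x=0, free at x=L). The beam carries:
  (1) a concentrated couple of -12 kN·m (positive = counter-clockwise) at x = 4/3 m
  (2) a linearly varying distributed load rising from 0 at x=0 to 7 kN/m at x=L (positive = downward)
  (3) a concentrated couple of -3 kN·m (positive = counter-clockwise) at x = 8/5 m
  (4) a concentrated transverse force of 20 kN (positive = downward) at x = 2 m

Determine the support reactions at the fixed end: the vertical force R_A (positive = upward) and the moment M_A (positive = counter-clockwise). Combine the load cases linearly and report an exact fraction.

Load 1 — applied couple M₀=-12 kN·m at a=4/3 m (b=L-a=8/3):
  R_A = 0 kN
  M_A = -M₀ = -(-12) = 12 kN·m
Load 2 — triangular load w₀=7 kN/m (0→w₀ over full span):
  R_A = w₀L/2 = 7·4/2 = 14 kN
  M_A = w₀L²/3 = 7·4²/3 = 112/3 kN·m
Load 3 — applied couple M₀=-3 kN·m at a=8/5 m (b=L-a=12/5):
  R_A = 0 kN
  M_A = -M₀ = -(-3) = 3 kN·m
Load 4 — point force P=20 kN at a=2 m (b=L-a=2):
  R_A = P = 20 kN
  M_A = Pa = 20·2 = 40 kN·m
Superposition: R_A = 34 kN, M_A = 277/3 kN·m

R_A = 34 kN, M_A = 277/3 kN·m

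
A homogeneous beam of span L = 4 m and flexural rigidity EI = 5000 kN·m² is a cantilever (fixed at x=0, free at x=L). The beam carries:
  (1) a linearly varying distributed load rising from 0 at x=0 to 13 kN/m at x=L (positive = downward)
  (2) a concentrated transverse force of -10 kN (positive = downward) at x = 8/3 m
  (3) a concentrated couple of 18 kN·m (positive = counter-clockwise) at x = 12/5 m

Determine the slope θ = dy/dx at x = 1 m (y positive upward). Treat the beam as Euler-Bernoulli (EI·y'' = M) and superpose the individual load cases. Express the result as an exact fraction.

θ(1) = -1613/480000 rad

Load 1 — triangular load w₀=13 kN/m (0→w₀ over full span):
  θ_1 = (w₀Lx²/4-w₀L²x/3-w₀x⁴/(24L))/EI = (13·4·1²/4-13·4²·1/3-13·1⁴/(24·4))/5000 = -1807/160000 rad
Load 2 — point force P=-10 kN at a=8/3 m (b=L-a=4/3):
  θ_2 = -Px(2a-x)/(2EI)  [x≤a] = -(-10)·1·(2·(8/3)-1)/(2·5000) = 13/3000 rad
Load 3 — applied couple M₀=18 kN·m at a=12/5 m (b=L-a=8/5):
  θ_3 = M₀x/EI  [x≤a] = 18·1/5000 = 9/2500 rad
Superposition: θ = Σ θ_i = -1613/480000 rad ≈ -0.003360 rad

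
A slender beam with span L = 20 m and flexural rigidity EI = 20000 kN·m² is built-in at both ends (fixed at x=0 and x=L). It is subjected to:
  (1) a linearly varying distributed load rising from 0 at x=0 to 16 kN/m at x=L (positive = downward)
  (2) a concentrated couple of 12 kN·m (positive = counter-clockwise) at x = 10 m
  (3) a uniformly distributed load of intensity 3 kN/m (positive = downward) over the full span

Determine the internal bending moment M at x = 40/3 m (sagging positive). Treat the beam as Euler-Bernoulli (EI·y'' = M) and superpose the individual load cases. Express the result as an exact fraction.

Load 1 — triangular load w₀=16 kN/m (0→w₀ over full span):
  M_1 = 3w₀Lx/20 - w₀L²/30 - w₀x³/(6L) = 3·16·20·(40/3)/20 - 16·20²/30 - 16·(40/3)³/(6·20) = 8960/81 kN·m
Load 2 — applied couple M₀=12 kN·m at a=10 m (b=L-a=10):
  M_2 = R_Ax - M_A - M₀  [x>a] with R_A=9/10, M_A=3 = (9/10)·(40/3) - 3 - 12 = -3 kN·m
Load 3 — uniform load w=3 kN/m over full span:
  M_3 = wLx/2 - wL²/12 - wx²/2 = 3·20·(40/3)/2 - 3·20²/12 - 3·(40/3)²/2 = 100/3 kN·m
Superposition: M = Σ M_i = 11417/81 kN·m ≈ 140.950617 kN·m

M(40/3) = 11417/81 kN·m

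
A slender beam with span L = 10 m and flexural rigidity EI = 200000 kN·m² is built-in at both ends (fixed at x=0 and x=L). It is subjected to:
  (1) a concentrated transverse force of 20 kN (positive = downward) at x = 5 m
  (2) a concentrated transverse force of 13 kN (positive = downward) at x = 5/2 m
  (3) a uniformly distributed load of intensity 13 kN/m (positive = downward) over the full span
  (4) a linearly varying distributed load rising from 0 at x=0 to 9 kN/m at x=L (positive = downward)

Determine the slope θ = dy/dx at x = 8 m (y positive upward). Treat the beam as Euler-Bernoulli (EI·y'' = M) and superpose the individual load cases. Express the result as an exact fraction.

θ(8) = 7221/8000000 rad

Load 1 — point force P=20 kN at a=5 m (b=L-a=5):
  θ_1 = Pa²(L-x)(2bL-(3b+a)(L-x))/(2L³EI)  [x>a] = 20·5²·(10-8)·(2·5·10-(3·5+5)·(10-8))/(2·10³·200000) = 3/20000 rad
Load 2 — point force P=13 kN at a=5/2 m (b=L-a=15/2):
  θ_2 = Pa²(L-x)(2bL-(3b+a)(L-x))/(2L³EI)  [x>a] = 13·(5/2)²·(10-8)·(2·(15/2)·10-(3·(15/2)+(5/2))·(10-8))/(2·10³·200000) = 13/320000 rad
Load 3 — uniform load w=13 kN/m over full span:
  θ_3 = -wx(L-x)(L-2x)/(12EI) = -13·8·(10-8)·(10-2·8)/(12·200000) = 13/25000 rad
Load 4 — triangular load w₀=9 kN/m (0→w₀ over full span):
  θ_4 = -w₀(2x(L-x)(L-2x)(x+2L)+x²(L-x)²)/(120LEI) = -9·(2·8·(10-8)·(10-2·8)·(8+2·10)+8²·(10-8)²)/(120·10·200000) = 3/15625 rad
Superposition: θ = Σ θ_i = 7221/8000000 rad ≈ 0.000903 rad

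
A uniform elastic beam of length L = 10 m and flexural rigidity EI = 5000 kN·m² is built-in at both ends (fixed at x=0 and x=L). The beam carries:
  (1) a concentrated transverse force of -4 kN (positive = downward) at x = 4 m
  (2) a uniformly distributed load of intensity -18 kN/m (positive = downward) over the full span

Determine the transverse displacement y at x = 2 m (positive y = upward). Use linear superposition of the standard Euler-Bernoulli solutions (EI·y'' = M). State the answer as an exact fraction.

y(2) = 3126/78125 m

Load 1 — point force P=-4 kN at a=4 m (b=L-a=6):
  y_1 = -Pb²x²(3aL-(3a+b)x)/(6L³EI)  [x≤a] = -(-4)·6²·2²·(3·4·10-(3·4+6)·2)/(6·10³·5000) = 126/78125 m
Load 2 — uniform load w=-18 kN/m over full span:
  y_2 = -wx²(L-x)²/(24EI) = -(-18)·2²·(10-2)²/(24·5000) = 24/625 m
Superposition: y = Σ y_i = 3126/78125 m ≈ 0.040013 m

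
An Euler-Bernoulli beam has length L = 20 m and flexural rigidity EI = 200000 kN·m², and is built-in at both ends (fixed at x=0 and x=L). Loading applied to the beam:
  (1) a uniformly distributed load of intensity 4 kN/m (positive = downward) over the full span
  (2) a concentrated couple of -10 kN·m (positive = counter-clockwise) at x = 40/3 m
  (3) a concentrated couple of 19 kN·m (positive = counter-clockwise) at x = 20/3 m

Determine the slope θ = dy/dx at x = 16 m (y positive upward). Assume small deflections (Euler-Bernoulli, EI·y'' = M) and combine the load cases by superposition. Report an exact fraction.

Load 1 — uniform load w=4 kN/m over full span:
  θ_1 = -wx(L-x)(L-2x)/(12EI) = -4·16·(20-16)·(20-2·16)/(12·200000) = 4/3125 rad
Load 2 — applied couple M₀=-10 kN·m at a=40/3 m (b=L-a=20/3):
  θ_2 = (R_Ax²/2 - M_Ax - M₀(x-a))/EI  [x>a] with R_A=-2/3, M_A=-10/3 = ((-2/3)·16²/2 - (-10/3)·16 - (-10)·(16-(40/3)))/200000 = -1/37500 rad
Load 3 — applied couple M₀=19 kN·m at a=20/3 m (b=L-a=40/3):
  θ_3 = (R_Ax²/2 - M_Ax - M₀(x-a))/EI  [x>a] with R_A=19/15, M_A=0 = ((19/15)·16²/2 - 0·16 - 19·(16-(20/3)))/200000 = -19/250000 rad
Superposition: θ = Σ θ_i = 883/750000 rad ≈ 0.001177 rad

θ(16) = 883/750000 rad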